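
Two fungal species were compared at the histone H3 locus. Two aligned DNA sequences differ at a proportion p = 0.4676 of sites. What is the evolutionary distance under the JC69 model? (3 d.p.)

0.733

d = −(3/4) ln(1 − 4p/3) = −0.75 ln(1 − 0.623467) = −0.75 ln(0.376533)
  = −0.75 × (-0.976750) = 0.732563 substitutions/site.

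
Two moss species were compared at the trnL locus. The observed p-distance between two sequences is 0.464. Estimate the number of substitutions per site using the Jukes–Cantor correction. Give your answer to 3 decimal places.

d = −(3/4) ln(1 − 4p/3) = −0.75 ln(1 − 0.618667) = −0.75 ln(0.381333)
  = −0.75 × (-0.964082) = 0.723062 substitutions/site.

0.723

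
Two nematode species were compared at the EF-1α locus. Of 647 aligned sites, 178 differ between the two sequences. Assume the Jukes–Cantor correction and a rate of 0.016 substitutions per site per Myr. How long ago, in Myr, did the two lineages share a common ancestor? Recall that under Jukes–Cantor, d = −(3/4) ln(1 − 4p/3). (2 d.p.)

p = 178/647 ≈ 0.275116.
d = −(3/4) ln(1 − 4p/3) = −0.75 ln(1 − 0.366821) = −0.75 ln(0.633179)
  = −0.75 × (-0.457002) = 0.342752 substitutions/site.
Under a molecular clock d = 2μt, so t = d/(2μ) = 0.342752 / (2 × 0.016) = 10.71 Myr.

10.71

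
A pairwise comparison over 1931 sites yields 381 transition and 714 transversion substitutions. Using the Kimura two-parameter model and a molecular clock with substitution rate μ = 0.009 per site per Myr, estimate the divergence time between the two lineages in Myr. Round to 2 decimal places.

58.84

P = 381/1931 ≈ 0.197307 and Q = 714/1931 ≈ 0.369757.
Under the Kimura two-parameter model, d = −½ ln(1 − 2P − Q) − ¼ ln(1 − 2Q).
1 − 2P − Q = 0.235629, giving −½ ln(0.235629) = 0.722748.
1 − 2Q = 0.260486, giving −¼ ln(0.260486) = 0.336302.
d = 0.722748 + 0.336302 = 1.059050.
Under a molecular clock d = 2μt, so t = d/(2μ) = 1.059050 / (2 × 0.009) = 58.84 Myr.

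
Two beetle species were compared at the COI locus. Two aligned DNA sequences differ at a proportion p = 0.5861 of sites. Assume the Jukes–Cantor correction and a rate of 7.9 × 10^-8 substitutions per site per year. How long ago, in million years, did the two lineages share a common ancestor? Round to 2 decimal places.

7.22

d = −(3/4) ln(1 − 4p/3) = −0.75 ln(1 − 0.781467) = −0.75 ln(0.218533)
  = −0.75 × (-1.520818) = 1.140614 substitutions/site.
Under a molecular clock d = 2μt, so t = d/(2μ) = 1.140614 / (2 × 7.9 × 10^-8) = 7.22 million years.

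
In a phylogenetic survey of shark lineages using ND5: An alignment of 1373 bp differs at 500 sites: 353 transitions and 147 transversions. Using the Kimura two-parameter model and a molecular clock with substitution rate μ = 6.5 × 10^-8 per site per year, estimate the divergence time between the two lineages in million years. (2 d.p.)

4.20

P = 353/1373 ≈ 0.257101 and Q = 147/1373 ≈ 0.107065.
Under the Kimura two-parameter model, d = −½ ln(1 − 2P − Q) − ¼ ln(1 − 2Q).
1 − 2P − Q = 0.378733, giving −½ ln(0.378733) = 0.485462.
1 − 2Q = 0.78587, giving −¼ ln(0.78587) = 0.060241.
d = 0.485462 + 0.060241 = 0.545703.
Under a molecular clock d = 2μt, so t = d/(2μ) = 0.545703 / (2 × 6.5 × 10^-8) = 4.20 million years.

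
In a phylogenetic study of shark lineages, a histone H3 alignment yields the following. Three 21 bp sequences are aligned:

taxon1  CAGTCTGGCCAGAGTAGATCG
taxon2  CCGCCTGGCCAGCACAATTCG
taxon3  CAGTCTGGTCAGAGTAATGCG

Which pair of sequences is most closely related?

taxon1 and taxon3

taxon1–taxon2: 7/21 differ, p = 0.333, d = 0.441.
taxon1–taxon3: 4/21 differ, p = 0.190, d = 0.220.
taxon2–taxon3: 7/21 differ, p = 0.333, d = 0.441.
The smallest distance is between taxon1 and taxon3.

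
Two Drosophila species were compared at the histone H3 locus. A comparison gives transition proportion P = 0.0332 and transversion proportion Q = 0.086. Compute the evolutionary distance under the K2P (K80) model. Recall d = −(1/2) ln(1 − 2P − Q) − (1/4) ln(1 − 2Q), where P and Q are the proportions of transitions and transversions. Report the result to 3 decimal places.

Under the Kimura two-parameter model, d = −½ ln(1 − 2P − Q) − ¼ ln(1 − 2Q).
1 − 2P − Q = 0.8476, giving −½ ln(0.8476) = 0.082673.
1 − 2Q = 0.828, giving −¼ ln(0.828) = 0.047186.
d = 0.082673 + 0.047186 = 0.129859.

0.130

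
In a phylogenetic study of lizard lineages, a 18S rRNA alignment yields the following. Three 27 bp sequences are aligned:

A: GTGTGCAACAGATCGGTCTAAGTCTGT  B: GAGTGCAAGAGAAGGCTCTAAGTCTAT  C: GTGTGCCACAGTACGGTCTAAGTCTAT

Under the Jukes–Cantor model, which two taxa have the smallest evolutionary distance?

A and C

A–B: 6/27 differ, p = 0.222, d = 0.264.
A–C: 4/27 differ, p = 0.148, d = 0.165.
B–C: 6/27 differ, p = 0.222, d = 0.264.
The smallest distance is between A and C.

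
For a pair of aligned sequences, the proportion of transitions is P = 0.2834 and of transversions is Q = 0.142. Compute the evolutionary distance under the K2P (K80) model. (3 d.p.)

0.700

Under the Kimura two-parameter model, d = −½ ln(1 − 2P − Q) − ¼ ln(1 − 2Q).
1 − 2P − Q = 0.2912, giving −½ ln(0.2912) = 0.616872.
1 − 2Q = 0.716, giving −¼ ln(0.716) = 0.083519.
d = 0.616872 + 0.083519 = 0.700391.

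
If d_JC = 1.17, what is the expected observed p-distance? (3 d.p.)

p = (3/4)(1 − e^(−4d/3)) = 0.75 × (1 − e^(-1.56)) = 0.75 × (1 − 0.210136) = 0.592398.

0.592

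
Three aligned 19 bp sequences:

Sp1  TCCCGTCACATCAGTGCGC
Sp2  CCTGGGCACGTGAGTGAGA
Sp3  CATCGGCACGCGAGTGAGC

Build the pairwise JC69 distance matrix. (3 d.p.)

d(Sp1,Sp2) = 0.618, d(Sp1,Sp3) = 0.618, d(Sp2,Sp3) = 0.247

Sp1–Sp2: 8/19 sites differ → p ≈ 0.421053, d = −0.75 ln(1 − 0.561404) = 0.618132 ≈ 0.618.
Sp1–Sp3: 8/19 sites differ → p ≈ 0.421053, d = −0.75 ln(1 − 0.561404) = 0.618132 ≈ 0.618.
Sp2–Sp3: 4/19 sites differ → p ≈ 0.210526, d = −0.75 ln(1 − 0.280701) = 0.247109 ≈ 0.247.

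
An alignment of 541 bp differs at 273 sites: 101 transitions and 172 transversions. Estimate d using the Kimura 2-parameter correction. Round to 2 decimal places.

0.84

P = 101/541 ≈ 0.186691 and Q = 172/541 ≈ 0.31793.
Under the Kimura two-parameter model, d = −½ ln(1 − 2P − Q) − ¼ ln(1 − 2Q).
1 − 2P − Q = 0.308688, giving −½ ln(0.308688) = 0.587712.
1 − 2Q = 0.36414, giving −¼ ln(0.36414) = 0.252554.
d = 0.587712 + 0.252554 = 0.840266.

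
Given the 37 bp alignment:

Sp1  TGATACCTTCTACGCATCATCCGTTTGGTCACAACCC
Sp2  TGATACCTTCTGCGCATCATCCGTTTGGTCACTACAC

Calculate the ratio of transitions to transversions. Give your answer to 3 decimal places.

Transitions are A↔G and C↔T; transversions are all other mismatches.
Transitions: 1. Transversions: 2.
R = 1/2 = 0.500.

0.500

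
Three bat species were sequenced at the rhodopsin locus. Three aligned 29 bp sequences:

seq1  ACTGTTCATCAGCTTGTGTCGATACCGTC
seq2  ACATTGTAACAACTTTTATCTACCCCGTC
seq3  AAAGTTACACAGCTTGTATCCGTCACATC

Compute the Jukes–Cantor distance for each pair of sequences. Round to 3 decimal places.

d(seq1,seq2) = 0.529, d(seq1,seq3) = 0.529, d(seq2,seq3) = 0.602

seq1–seq2: 11/29 sites differ → p ≈ 0.37931, d = −0.75 ln(1 − 0.505747) = 0.528531 ≈ 0.529.
seq1–seq3: 11/29 sites differ → p ≈ 0.37931, d = −0.75 ln(1 − 0.505747) = 0.528531 ≈ 0.529.
seq2–seq3: 12/29 sites differ → p ≈ 0.413793, d = −0.75 ln(1 − 0.551724) = 0.601760 ≈ 0.602.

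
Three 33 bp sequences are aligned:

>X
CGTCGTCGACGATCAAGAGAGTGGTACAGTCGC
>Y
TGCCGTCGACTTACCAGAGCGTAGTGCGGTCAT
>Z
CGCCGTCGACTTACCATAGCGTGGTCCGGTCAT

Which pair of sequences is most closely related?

Y and Z

X–Y: 12/33 differ, p = 0.364, d = 0.497.
X–Z: 11/33 differ, p = 0.333, d = 0.441.
Y–Z: 4/33 differ, p = 0.121, d = 0.132.
The smallest distance is between Y and Z.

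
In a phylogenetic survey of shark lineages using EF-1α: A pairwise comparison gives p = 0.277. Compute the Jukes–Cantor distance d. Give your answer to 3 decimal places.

0.346

d = −(3/4) ln(1 − 4p/3) = −0.75 ln(1 − 0.369333) = −0.75 ln(0.630667)
  = −0.75 × (-0.460977) = 0.345733 substitutions/site.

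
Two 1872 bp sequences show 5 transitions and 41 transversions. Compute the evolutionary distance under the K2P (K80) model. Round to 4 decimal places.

0.0250

P = 5/1872 ≈ 0.002671 and Q = 41/1872 ≈ 0.021902.
Under the Kimura two-parameter model, d = −½ ln(1 − 2P − Q) − ¼ ln(1 − 2Q).
1 − 2P − Q = 0.972756, giving −½ ln(0.972756) = 0.013811.
1 − 2Q = 0.956196, giving −¼ ln(0.956196) = 0.011198.
d = 0.013811 + 0.011198 = 0.025009.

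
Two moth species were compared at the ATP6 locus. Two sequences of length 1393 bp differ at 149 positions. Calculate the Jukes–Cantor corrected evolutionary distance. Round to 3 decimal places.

0.115

p = 149/1393 ≈ 0.106963.
d = −(3/4) ln(1 − 4p/3) = −0.75 ln(1 − 0.142617) = −0.75 ln(0.857383)
  = −0.75 × (-0.153871) = 0.115403 substitutions/site.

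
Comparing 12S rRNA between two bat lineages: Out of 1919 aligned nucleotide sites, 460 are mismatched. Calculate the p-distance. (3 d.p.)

0.240

p = 460/1919 = 0.239708… ≈ 0.240 (to 3 d.p.).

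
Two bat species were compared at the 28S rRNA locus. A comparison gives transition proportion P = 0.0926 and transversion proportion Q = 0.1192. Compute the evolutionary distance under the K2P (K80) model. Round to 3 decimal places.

0.250

Under the Kimura two-parameter model, d = −½ ln(1 − 2P − Q) − ¼ ln(1 − 2Q).
1 − 2P − Q = 0.6956, giving −½ ln(0.6956) = 0.181490.
1 − 2Q = 0.7616, giving −¼ ln(0.7616) = 0.068083.
d = 0.181490 + 0.068083 = 0.249573.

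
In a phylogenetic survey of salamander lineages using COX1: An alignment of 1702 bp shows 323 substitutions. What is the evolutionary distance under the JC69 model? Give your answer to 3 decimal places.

p = 323/1702 ≈ 0.189777.
d = −(3/4) ln(1 − 4p/3) = −0.75 ln(1 − 0.253036) = −0.75 ln(0.746964)
  = −0.75 × (-0.291738) = 0.218804 substitutions/site.

0.219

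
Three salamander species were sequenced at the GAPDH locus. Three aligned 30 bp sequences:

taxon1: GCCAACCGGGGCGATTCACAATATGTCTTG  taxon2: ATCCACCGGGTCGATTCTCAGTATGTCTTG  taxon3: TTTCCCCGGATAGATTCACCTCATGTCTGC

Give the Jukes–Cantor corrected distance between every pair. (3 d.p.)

d(taxon1,taxon2) = 0.233, d(taxon1,taxon3) = 0.647, d(taxon2,taxon3) = 0.503

taxon1–taxon2: 6/30 sites differ → p = 0.2, d = −0.75 ln(1 − 0.266667) = 0.232617 ≈ 0.233.
taxon1–taxon3: 13/30 sites differ → p ≈ 0.433333, d = −0.75 ln(1 − 0.577777) = 0.646666 ≈ 0.647.
taxon2–taxon3: 11/30 sites differ → p ≈ 0.366667, d = −0.75 ln(1 − 0.488889) = 0.503376 ≈ 0.503.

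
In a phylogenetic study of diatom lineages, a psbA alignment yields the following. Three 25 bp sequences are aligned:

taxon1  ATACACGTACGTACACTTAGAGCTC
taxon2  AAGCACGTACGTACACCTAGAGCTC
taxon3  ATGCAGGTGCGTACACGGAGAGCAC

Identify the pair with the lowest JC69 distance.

taxon1 and taxon2

taxon1–taxon2: 3/25 differ, p = 0.120, d = 0.131.
taxon1–taxon3: 6/25 differ, p = 0.240, d = 0.289.
taxon2–taxon3: 6/25 differ, p = 0.240, d = 0.289.
The smallest distance is between taxon1 and taxon2.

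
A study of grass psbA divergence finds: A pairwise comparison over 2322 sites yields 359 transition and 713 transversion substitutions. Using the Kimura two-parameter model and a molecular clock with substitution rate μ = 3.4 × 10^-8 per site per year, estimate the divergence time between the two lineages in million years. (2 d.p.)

P = 359/2322 ≈ 0.154608 and Q = 713/2322 ≈ 0.307063.
Under the Kimura two-parameter model, d = −½ ln(1 − 2P − Q) − ¼ ln(1 − 2Q).
1 − 2P − Q = 0.383721, giving −½ ln(0.383721) = 0.478920.
1 − 2Q = 0.385874, giving −¼ ln(0.385874) = 0.238061.
d = 0.478920 + 0.238061 = 0.716981.
Under a molecular clock d = 2μt, so t = d/(2μ) = 0.716981 / (2 × 3.4 × 10^-8) = 10.54 million years.

10.54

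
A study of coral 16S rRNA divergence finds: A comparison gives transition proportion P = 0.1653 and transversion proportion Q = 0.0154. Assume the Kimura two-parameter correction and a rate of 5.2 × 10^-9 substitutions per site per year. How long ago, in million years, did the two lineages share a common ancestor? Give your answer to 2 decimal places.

Under the Kimura two-parameter model, d = −½ ln(1 − 2P − Q) − ¼ ln(1 − 2Q).
1 − 2P − Q = 0.654, giving −½ ln(0.654) = 0.212324.
1 − 2Q = 0.9692, giving −¼ ln(0.9692) = 0.007821.
d = 0.212324 + 0.007821 = 0.220145.
Under a molecular clock d = 2μt, so t = d/(2μ) = 0.220145 / (2 × 5.2 × 10^-9) = 21.17 million years.

21.17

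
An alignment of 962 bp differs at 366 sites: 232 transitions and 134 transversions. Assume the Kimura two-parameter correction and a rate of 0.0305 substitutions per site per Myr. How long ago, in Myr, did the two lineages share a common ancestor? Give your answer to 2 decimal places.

9.30

P = 232/962 ≈ 0.241164 and Q = 134/962 ≈ 0.139293.
Under the Kimura two-parameter model, d = −½ ln(1 − 2P − Q) − ¼ ln(1 − 2Q).
1 − 2P − Q = 0.378379, giving −½ ln(0.378379) = 0.485929.
1 − 2Q = 0.721414, giving −¼ ln(0.721414) = 0.081636.
d = 0.485929 + 0.081636 = 0.567565.
Under a molecular clock d = 2μt, so t = d/(2μ) = 0.567565 / (2 × 0.0305) = 9.30 Myr.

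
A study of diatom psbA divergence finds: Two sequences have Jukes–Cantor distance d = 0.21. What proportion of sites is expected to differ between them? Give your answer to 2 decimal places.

p = (3/4)(1 − e^(−4d/3)) = 0.75 × (1 − e^(-0.28)) = 0.75 × (1 − 0.755784) = 0.183162.

0.18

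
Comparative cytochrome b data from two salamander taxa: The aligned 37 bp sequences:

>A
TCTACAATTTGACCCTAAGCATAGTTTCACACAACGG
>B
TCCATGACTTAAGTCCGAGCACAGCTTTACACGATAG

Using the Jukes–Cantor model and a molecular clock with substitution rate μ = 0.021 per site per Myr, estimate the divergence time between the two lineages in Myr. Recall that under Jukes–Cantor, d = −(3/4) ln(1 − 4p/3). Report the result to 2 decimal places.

13.89

The sequences differ at 15 of 37 sites, so p = 15/37 ≈ 0.405405.
d = −(3/4) ln(1 − 4p/3) = −0.75 ln(1 − 0.54054) = −0.75 ln(0.45946)
  = −0.75 × (-0.777703) = 0.583277 substitutions/site.
Under a molecular clock d = 2μt, so t = d/(2μ) = 0.583277 / (2 × 0.021) = 13.89 Myr.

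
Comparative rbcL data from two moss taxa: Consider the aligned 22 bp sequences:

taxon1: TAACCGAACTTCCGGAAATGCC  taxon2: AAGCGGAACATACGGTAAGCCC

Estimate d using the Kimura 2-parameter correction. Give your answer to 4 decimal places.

Of 22 sites, 1 differences are transitions and 7 are transversions, so P = 1/22 ≈ 0.045455 and Q = 7/22 ≈ 0.318182.
Under the Kimura two-parameter model, d = −½ ln(1 − 2P − Q) − ¼ ln(1 − 2Q).
1 − 2P − Q = 0.590908, giving −½ ln(0.590908) = 0.263047.
1 − 2Q = 0.363636, giving −¼ ln(0.363636) = 0.252900.
d = 0.263047 + 0.252900 = 0.515947.

0.5159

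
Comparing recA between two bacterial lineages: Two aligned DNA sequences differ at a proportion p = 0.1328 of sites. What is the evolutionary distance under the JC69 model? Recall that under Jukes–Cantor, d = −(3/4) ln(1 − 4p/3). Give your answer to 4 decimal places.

d = −(3/4) ln(1 − 4p/3) = −0.75 ln(1 − 0.177067) = −0.75 ln(0.822933)
  = −0.75 × (-0.194880) = 0.146160 substitutions/site.

0.1462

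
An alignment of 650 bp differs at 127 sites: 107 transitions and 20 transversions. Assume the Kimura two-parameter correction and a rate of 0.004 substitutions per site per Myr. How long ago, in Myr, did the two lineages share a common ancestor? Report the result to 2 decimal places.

29.88

P = 107/650 ≈ 0.164615 and Q = 20/650 ≈ 0.030769.
Under the Kimura two-parameter model, d = −½ ln(1 − 2P − Q) − ¼ ln(1 − 2Q).
1 − 2P − Q = 0.640001, giving −½ ln(0.640001) = 0.223143.
1 − 2Q = 0.938462, giving −¼ ln(0.938462) = 0.015878.
d = 0.223143 + 0.015878 = 0.239021.
Under a molecular clock d = 2μt, so t = d/(2μ) = 0.239021 / (2 × 0.004) = 29.88 Myr.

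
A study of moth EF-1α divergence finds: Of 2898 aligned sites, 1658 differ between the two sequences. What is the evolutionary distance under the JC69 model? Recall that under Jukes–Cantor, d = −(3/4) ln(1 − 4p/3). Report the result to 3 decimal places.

p = 1658/2898 ≈ 0.572119.
d = −(3/4) ln(1 − 4p/3) = −0.75 ln(1 − 0.762825) = −0.75 ln(0.237175)
  = −0.75 × (-1.438957) = 1.079218 substitutions/site.

1.079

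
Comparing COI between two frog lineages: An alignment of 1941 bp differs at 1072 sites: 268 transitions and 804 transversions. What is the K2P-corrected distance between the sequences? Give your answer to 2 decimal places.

1.03

P = 268/1941 ≈ 0.138073 and Q = 804/1941 ≈ 0.414219.
Under the Kimura two-parameter model, d = −½ ln(1 − 2P − Q) − ¼ ln(1 − 2Q).
1 − 2P − Q = 0.309635, giving −½ ln(0.309635) = 0.586181.
1 − 2Q = 0.171562, giving −¼ ln(0.171562) = 0.440703.
d = 0.586181 + 0.440703 = 1.026884.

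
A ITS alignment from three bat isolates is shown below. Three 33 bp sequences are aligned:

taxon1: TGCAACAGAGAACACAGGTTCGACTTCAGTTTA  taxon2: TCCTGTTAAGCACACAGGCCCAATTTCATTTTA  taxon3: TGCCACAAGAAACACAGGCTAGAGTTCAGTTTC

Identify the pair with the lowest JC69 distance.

taxon1–taxon2: 12/33 differ, p = 0.364, d = 0.497.
taxon1–taxon3: 8/33 differ, p = 0.242, d = 0.293.
taxon2–taxon3: 14/33 differ, p = 0.424, d = 0.625.
The smallest distance is between taxon1 and taxon3.

taxon1 and taxon3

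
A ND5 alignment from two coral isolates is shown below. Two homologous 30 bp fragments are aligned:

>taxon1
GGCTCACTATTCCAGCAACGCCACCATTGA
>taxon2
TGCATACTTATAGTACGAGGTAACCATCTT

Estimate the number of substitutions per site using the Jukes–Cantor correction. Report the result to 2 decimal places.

The sequences differ at 16 of 30 sites, so p = 16/30 ≈ 0.533333.
d = −(3/4) ln(1 − 4p/3) = −0.75 ln(1 − 0.711111) = −0.75 ln(0.288889)
  = −0.75 × (-1.241713) = 0.931285 substitutions/site.

0.93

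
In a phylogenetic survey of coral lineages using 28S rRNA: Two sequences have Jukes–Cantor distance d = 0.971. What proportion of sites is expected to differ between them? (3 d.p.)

0.545

p = (3/4)(1 − e^(−4d/3)) = 0.75 × (1 − e^(-1.294667)) = 0.75 × (1 − 0.273989) = 0.544508.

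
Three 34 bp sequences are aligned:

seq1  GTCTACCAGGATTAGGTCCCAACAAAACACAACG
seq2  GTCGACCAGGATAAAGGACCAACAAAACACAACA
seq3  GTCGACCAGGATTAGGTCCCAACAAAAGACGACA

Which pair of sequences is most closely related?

seq1–seq2: 6/34 differ, p = 0.176, d = 0.201.
seq1–seq3: 4/34 differ, p = 0.118, d = 0.128.
seq2–seq3: 6/34 differ, p = 0.176, d = 0.201.
The smallest distance is between seq1 and seq3.

seq1 and seq3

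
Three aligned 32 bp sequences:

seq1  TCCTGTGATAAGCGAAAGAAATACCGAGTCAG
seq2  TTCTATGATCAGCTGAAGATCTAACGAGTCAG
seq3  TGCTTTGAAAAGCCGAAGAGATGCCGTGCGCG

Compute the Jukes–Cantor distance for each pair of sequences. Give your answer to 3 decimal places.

d(seq1,seq2) = 0.304, d(seq1,seq3) = 0.460, d(seq2,seq3) = 0.585

seq1–seq2: 8/32 sites differ → p = 0.25, d = −0.75 ln(1 − 0.333333) = 0.304098 ≈ 0.304.
seq1–seq3: 11/32 sites differ → p = 0.34375, d = −0.75 ln(1 − 0.458333) = 0.459828 ≈ 0.460.
seq2–seq3: 13/32 sites differ → p = 0.40625, d = −0.75 ln(1 − 0.541667) = 0.585119 ≈ 0.585.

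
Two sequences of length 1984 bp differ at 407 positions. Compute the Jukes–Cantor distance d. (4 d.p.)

0.2397

p = 407/1984 ≈ 0.205141.
d = −(3/4) ln(1 − 4p/3) = −0.75 ln(1 − 0.273521) = −0.75 ln(0.726479)
  = −0.75 × (-0.319546) = 0.239660 substitutions/site.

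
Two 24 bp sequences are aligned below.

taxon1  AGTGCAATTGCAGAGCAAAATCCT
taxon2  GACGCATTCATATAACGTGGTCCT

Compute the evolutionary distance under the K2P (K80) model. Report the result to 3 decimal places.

Of 24 sites, 10 differences are transitions and 3 are transversions, so P = 10/24 ≈ 0.416667 and Q = 3/24 = 0.125.
Under the Kimura two-parameter model, d = −½ ln(1 − 2P − Q) − ¼ ln(1 − 2Q).
1 − 2P − Q = 0.041666, giving −½ ln(0.041666) = 1.589035.
1 − 2Q = 0.75, giving −¼ ln(0.75) = 0.071921.
d = 1.589035 + 0.071921 = 1.660956.

1.661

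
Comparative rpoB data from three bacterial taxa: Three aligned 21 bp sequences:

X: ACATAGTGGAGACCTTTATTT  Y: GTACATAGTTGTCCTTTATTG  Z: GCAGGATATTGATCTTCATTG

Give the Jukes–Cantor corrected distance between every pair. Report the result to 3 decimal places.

X–Y: 9/21 sites differ → p ≈ 0.428571, d = −0.75 ln(1 − 0.571428) = 0.635472 ≈ 0.635.
X–Z: 10/21 sites differ → p ≈ 0.47619, d = −0.75 ln(1 − 0.63492) = 0.755729 ≈ 0.756.
Y–Z: 9/21 sites differ → p ≈ 0.428571, d = −0.75 ln(1 − 0.571428) = 0.635472 ≈ 0.635.

d(X,Y) = 0.635, d(X,Z) = 0.756, d(Y,Z) = 0.635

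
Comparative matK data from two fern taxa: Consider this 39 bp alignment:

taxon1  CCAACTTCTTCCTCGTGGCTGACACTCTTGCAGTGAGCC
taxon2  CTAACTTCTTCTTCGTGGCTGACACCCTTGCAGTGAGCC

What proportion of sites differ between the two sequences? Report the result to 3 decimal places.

The sequences differ at 3 of 39 positions (sites 2, 12, 26).
p = 3/39 = 0.076923… ≈ 0.077 (to 3 d.p.).

0.077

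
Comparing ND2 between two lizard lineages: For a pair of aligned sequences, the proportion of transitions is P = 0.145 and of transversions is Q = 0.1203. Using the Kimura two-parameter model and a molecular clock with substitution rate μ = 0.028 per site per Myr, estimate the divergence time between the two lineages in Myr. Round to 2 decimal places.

5.94

Under the Kimura two-parameter model, d = −½ ln(1 − 2P − Q) − ¼ ln(1 − 2Q).
1 − 2P − Q = 0.5897, giving −½ ln(0.5897) = 0.264071.
1 − 2Q = 0.7594, giving −¼ ln(0.7594) = 0.068807.
d = 0.264071 + 0.068807 = 0.332878.
Under a molecular clock d = 2μt, so t = d/(2μ) = 0.332878 / (2 × 0.028) = 5.94 Myr.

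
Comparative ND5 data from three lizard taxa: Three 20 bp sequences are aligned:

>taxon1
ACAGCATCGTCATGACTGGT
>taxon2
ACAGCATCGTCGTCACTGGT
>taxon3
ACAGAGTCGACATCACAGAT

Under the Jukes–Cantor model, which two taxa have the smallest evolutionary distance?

taxon1 and taxon2

taxon1–taxon2: 2/20 differ, p = 0.100, d = 0.107.
taxon1–taxon3: 6/20 differ, p = 0.300, d = 0.383.
taxon2–taxon3: 6/20 differ, p = 0.300, d = 0.383.
The smallest distance is between taxon1 and taxon2.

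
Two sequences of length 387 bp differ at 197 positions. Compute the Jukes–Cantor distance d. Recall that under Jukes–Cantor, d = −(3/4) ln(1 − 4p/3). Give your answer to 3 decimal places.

p = 197/387 ≈ 0.509044.
d = −(3/4) ln(1 − 4p/3) = −0.75 ln(1 − 0.678725) = −0.75 ln(0.321275)
  = −0.75 × (-1.135458) = 0.851594 substitutions/site.

0.852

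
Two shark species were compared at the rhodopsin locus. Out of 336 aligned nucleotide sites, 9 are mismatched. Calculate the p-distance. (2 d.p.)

0.03

p = 9/336 = 0.026785… ≈ 0.03 (to 2 d.p.).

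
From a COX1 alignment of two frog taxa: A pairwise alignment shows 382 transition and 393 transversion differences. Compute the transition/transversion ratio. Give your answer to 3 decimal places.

0.972

R = 382/393 = 0.972010… ≈ 0.972 (to 3 d.p.).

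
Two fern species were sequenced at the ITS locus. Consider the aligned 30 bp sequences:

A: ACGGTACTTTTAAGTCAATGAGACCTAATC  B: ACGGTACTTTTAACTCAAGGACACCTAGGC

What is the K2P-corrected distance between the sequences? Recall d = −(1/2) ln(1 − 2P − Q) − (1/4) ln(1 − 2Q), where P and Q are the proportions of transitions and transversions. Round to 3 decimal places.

0.189

Of 30 sites, 1 differences are transitions and 4 are transversions, so P = 1/30 ≈ 0.033333 and Q = 4/30 ≈ 0.133333.
Under the Kimura two-parameter model, d = −½ ln(1 − 2P − Q) − ¼ ln(1 − 2Q).
1 − 2P − Q = 0.800001, giving −½ ln(0.800001) = 0.111571.
1 − 2Q = 0.733334, giving −¼ ln(0.733334) = 0.077539.
d = 0.111571 + 0.077539 = 0.189110.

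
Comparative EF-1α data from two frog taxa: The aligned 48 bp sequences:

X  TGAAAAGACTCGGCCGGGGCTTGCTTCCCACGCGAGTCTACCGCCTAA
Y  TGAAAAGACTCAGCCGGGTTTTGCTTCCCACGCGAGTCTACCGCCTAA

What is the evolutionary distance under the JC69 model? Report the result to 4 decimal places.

The sequences differ at 3 of 48 sites (12, 19, 20), so p = 3/48 = 0.0625.
d = −(3/4) ln(1 − 4p/3) = −0.75 ln(1 − 0.083333) = −0.75 ln(0.916667)
  = −0.75 × (-0.087011) = 0.065258 substitutions/site.

0.0653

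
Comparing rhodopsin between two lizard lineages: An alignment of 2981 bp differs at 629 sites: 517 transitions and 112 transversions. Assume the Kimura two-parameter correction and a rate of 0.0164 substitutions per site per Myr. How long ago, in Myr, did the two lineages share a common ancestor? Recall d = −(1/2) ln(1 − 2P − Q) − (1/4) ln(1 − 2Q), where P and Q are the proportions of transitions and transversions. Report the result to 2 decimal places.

P = 517/2981 ≈ 0.173432 and Q = 112/2981 ≈ 0.037571.
Under the Kimura two-parameter model, d = −½ ln(1 − 2P − Q) − ¼ ln(1 − 2Q).
1 − 2P − Q = 0.615565, giving −½ ln(0.615565) = 0.242607.
1 − 2Q = 0.924858, giving −¼ ln(0.924858) = 0.019529.
d = 0.242607 + 0.019529 = 0.262136.
Under a molecular clock d = 2μt, so t = d/(2μ) = 0.262136 / (2 × 0.0164) = 7.99 Myr.

7.99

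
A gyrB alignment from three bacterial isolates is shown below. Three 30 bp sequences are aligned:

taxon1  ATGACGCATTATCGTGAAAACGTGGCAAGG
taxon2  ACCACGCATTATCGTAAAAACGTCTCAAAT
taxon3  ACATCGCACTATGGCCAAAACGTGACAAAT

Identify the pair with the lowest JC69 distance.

taxon1 and taxon2

taxon1–taxon2: 7/30 differ, p = 0.233, d = 0.280.
taxon1–taxon3: 10/30 differ, p = 0.333, d = 0.441.
taxon2–taxon3: 8/30 differ, p = 0.267, d = 0.330.
The smallest distance is between taxon1 and taxon2.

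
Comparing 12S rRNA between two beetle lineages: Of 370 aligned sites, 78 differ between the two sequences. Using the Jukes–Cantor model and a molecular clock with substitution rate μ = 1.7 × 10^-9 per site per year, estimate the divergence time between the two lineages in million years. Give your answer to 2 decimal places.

p = 78/370 ≈ 0.210811.
d = −(3/4) ln(1 − 4p/3) = −0.75 ln(1 − 0.281081) = −0.75 ln(0.718919)
  = −0.75 × (-0.330007) = 0.247505 substitutions/site.
Under a molecular clock d = 2μt, so t = d/(2μ) = 0.247505 / (2 × 1.7 × 10^-9) = 72.80 million years.

72.80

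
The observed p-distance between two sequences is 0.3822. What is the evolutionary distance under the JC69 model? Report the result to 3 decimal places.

0.534

d = −(3/4) ln(1 − 4p/3) = −0.75 ln(1 − 0.5096) = −0.75 ln(0.4904)
  = −0.75 × (-0.712534) = 0.534401 substitutions/site.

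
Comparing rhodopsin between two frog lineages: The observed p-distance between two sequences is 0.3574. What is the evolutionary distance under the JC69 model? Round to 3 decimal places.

0.485

d = −(3/4) ln(1 − 4p/3) = −0.75 ln(1 − 0.476533) = −0.75 ln(0.523467)
  = −0.75 × (-0.647281) = 0.485461 substitutions/site.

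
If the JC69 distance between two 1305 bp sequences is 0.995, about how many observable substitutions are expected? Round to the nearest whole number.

Invert JC69: p = (3/4)(1 − e^(−4d/3)) = 0.75 × (1 − e^(-1.326667)) = 0.75 × (1 − 0.265360) = 0.550980.
Expected differing sites = pL ≈ 0.550980 × 1305 = 719.0289 ≈ 719.

719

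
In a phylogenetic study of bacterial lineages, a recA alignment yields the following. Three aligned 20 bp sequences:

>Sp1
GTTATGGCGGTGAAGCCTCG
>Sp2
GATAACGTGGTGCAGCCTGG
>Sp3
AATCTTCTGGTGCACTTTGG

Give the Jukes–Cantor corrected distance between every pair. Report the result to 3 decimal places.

Sp1–Sp2: 6/20 sites differ → p = 0.3, d = −0.75 ln(1 − 0.4) = 0.383119 ≈ 0.383.
Sp1–Sp3: 11/20 sites differ → p = 0.55, d = −0.75 ln(1 − 0.733333) = 0.991316 ≈ 0.991.
Sp2–Sp3: 8/20 sites differ → p = 0.4, d = −0.75 ln(1 − 0.533333) = 0.571605 ≈ 0.572.

d(Sp1,Sp2) = 0.383, d(Sp1,Sp3) = 0.991, d(Sp2,Sp3) = 0.572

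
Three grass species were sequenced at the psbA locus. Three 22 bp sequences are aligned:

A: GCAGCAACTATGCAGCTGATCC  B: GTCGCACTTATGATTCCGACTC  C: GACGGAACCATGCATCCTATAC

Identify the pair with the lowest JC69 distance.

A and C

A–B: 10/22 differ, p = 0.455, d = 0.699.
A–C: 8/22 differ, p = 0.364, d = 0.497.
B–C: 10/22 differ, p = 0.455, d = 0.699.
The smallest distance is between A and C.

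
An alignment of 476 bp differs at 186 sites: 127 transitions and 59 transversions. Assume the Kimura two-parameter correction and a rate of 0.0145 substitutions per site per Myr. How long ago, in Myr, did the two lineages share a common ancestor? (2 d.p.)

20.93

P = 127/476 ≈ 0.266807 and Q = 59/476 ≈ 0.12395.
Under the Kimura two-parameter model, d = −½ ln(1 − 2P − Q) − ¼ ln(1 − 2Q).
1 − 2P − Q = 0.342436, giving −½ ln(0.342436) = 0.535835.
1 − 2Q = 0.7521, giving −¼ ln(0.7521) = 0.071221.
d = 0.535835 + 0.071221 = 0.607056.
Under a molecular clock d = 2μt, so t = d/(2μ) = 0.607056 / (2 × 0.0145) = 20.93 Myr.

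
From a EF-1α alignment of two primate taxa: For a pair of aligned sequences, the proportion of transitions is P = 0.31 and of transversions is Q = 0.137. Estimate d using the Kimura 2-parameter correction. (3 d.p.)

Under the Kimura two-parameter model, d = −½ ln(1 − 2P − Q) − ¼ ln(1 − 2Q).
1 − 2P − Q = 0.243, giving −½ ln(0.243) = 0.707347.
1 − 2Q = 0.726, giving −¼ ln(0.726) = 0.080051.
d = 0.707347 + 0.080051 = 0.787398.

0.787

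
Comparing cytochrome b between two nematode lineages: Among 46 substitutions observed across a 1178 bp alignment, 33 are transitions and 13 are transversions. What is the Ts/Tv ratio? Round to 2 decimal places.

R = 33/13 = 2.538461… ≈ 2.54 (to 2 d.p.).

2.54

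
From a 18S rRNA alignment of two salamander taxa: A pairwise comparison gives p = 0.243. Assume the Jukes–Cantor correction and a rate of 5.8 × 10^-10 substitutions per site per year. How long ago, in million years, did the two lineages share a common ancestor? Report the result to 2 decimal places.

d = −(3/4) ln(1 − 4p/3) = −0.75 ln(1 − 0.324) = −0.75 ln(0.676)
  = −0.75 × (-0.391562) = 0.293672 substitutions/site.
Under a molecular clock d = 2μt, so t = d/(2μ) = 0.293672 / (2 × 5.8 × 10^-10) = 253.17 million years.

253.17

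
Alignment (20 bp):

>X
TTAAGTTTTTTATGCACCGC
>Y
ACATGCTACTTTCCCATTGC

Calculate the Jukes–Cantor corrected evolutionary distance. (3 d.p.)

0.991

The sequences differ at 11 of 20 sites, so p = 11/20 = 0.55.
d = −(3/4) ln(1 − 4p/3) = −0.75 ln(1 − 0.733333) = −0.75 ln(0.266667)
  = −0.75 × (-1.321755) = 0.991316 substitutions/site.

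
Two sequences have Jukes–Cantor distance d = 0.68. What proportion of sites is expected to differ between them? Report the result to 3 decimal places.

0.447

p = (3/4)(1 − e^(−4d/3)) = 0.75 × (1 − e^(-0.906667)) = 0.75 × (1 − 0.403868) = 0.447099.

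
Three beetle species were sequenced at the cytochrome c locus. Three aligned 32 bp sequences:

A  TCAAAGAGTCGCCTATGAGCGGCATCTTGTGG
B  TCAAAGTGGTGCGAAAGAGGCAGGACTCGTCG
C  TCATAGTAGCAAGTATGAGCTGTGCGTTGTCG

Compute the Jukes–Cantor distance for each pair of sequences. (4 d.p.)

d(A,B) = 0.6566, d(A,C) = 0.5851, d(B,C) = 0.6566

A–B: 14/32 sites differ → p = 0.4375, d = −0.75 ln(1 − 0.583333) = 0.656601 ≈ 0.6566.
A–C: 13/32 sites differ → p = 0.40625, d = −0.75 ln(1 − 0.541667) = 0.585119 ≈ 0.5851.
B–C: 14/32 sites differ → p = 0.4375, d = −0.75 ln(1 − 0.583333) = 0.656601 ≈ 0.6566.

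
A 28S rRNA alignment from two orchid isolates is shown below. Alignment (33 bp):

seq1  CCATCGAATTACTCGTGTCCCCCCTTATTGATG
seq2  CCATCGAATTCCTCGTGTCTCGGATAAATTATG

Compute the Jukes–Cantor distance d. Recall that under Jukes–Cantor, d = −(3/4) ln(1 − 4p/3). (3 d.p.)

0.293

The sequences differ at 8 of 33 sites (11, 20, 22, 23, 24, 26, 28, 30), so p = 8/33 ≈ 0.242424.
d = −(3/4) ln(1 − 4p/3) = −0.75 ln(1 − 0.323232) = −0.75 ln(0.676768)
  = −0.75 × (-0.390427) = 0.292820 substitutions/site.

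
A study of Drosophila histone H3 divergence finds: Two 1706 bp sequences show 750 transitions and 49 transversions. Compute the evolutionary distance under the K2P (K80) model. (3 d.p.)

P = 750/1706 ≈ 0.439625 and Q = 49/1706 ≈ 0.028722.
Under the Kimura two-parameter model, d = −½ ln(1 − 2P − Q) − ¼ ln(1 − 2Q).
1 − 2P − Q = 0.092028, giving −½ ln(0.092028) = 1.192831.
1 − 2Q = 0.942556, giving −¼ ln(0.942556) = 0.014790.
d = 1.192831 + 0.014790 = 1.207621.

1.208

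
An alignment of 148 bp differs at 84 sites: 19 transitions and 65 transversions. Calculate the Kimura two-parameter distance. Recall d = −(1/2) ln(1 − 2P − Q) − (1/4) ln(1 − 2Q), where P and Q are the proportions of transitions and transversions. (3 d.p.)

P = 19/148 ≈ 0.128378 and Q = 65/148 ≈ 0.439189.
Under the Kimura two-parameter model, d = −½ ln(1 − 2P − Q) − ¼ ln(1 − 2Q).
1 − 2P − Q = 0.304055, giving −½ ln(0.304055) = 0.595273.
1 − 2Q = 0.121622, giving −¼ ln(0.121622) = 0.526709.
d = 0.595273 + 0.526709 = 1.121982.

1.122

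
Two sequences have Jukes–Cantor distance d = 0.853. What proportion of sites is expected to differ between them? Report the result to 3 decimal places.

p = (3/4)(1 − e^(−4d/3)) = 0.75 × (1 − e^(-1.137333)) = 0.75 × (1 − 0.320673) = 0.509495.

0.509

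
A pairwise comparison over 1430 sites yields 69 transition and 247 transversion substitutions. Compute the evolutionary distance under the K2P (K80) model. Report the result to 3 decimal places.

P = 69/1430 ≈ 0.048252 and Q = 247/1430 ≈ 0.172727.
Under the Kimura two-parameter model, d = −½ ln(1 − 2P − Q) − ¼ ln(1 − 2Q).
1 − 2P − Q = 0.730769, giving −½ ln(0.730769) = 0.156829.
1 − 2Q = 0.654546, giving −¼ ln(0.654546) = 0.105953.
d = 0.156829 + 0.105953 = 0.262782.

0.263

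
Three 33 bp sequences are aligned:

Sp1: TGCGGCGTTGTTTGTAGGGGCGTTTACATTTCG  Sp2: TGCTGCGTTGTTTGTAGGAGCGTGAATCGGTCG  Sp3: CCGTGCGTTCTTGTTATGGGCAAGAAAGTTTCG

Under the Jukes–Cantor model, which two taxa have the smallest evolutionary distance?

Sp1–Sp2: 8/33 differ, p = 0.242, d = 0.293.
Sp1–Sp3: 14/33 differ, p = 0.424, d = 0.625.
Sp2–Sp3: 14/33 differ, p = 0.424, d = 0.625.
The smallest distance is between Sp1 and Sp2.

Sp1 and Sp2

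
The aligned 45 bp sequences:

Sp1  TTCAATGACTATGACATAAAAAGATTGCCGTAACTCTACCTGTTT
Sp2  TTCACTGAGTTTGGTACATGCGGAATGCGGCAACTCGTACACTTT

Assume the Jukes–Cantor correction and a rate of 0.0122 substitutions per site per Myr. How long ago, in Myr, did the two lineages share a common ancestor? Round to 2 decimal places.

23.43

The sequences differ at 18 of 45 sites, so p = 18/45 = 0.4.
d = −(3/4) ln(1 − 4p/3) = −0.75 ln(1 − 0.533333) = −0.75 ln(0.466667)
  = −0.75 × (-0.762139) = 0.571604 substitutions/site.
Under a molecular clock d = 2μt, so t = d/(2μ) = 0.571604 / (2 × 0.0122) = 23.43 Myr.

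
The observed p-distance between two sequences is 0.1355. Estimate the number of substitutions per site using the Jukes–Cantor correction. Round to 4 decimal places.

d = −(3/4) ln(1 − 4p/3) = −0.75 ln(1 − 0.180667) = −0.75 ln(0.819333)
  = −0.75 × (-0.199265) = 0.149449 substitutions/site.

0.1494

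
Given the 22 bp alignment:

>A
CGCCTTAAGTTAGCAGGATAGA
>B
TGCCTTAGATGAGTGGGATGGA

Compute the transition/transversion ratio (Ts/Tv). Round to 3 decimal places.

Transitions are A↔G and C↔T; transversions are all other mismatches.
Transitions: 6. Transversions: 1.
R = 6/1 = 6.000.

6.000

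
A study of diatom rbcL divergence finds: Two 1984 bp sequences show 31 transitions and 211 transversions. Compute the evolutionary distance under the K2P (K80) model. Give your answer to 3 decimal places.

0.134

P = 31/1984 = 0.015625 and Q = 211/1984 ≈ 0.106351.
Under the Kimura two-parameter model, d = −½ ln(1 − 2P − Q) − ¼ ln(1 − 2Q).
1 − 2P − Q = 0.862399, giving −½ ln(0.862399) = 0.074019.
1 − 2Q = 0.787298, giving −¼ ln(0.787298) = 0.059787.
d = 0.074019 + 0.059787 = 0.133806.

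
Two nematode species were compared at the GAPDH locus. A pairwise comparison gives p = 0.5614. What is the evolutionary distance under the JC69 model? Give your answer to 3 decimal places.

d = −(3/4) ln(1 − 4p/3) = −0.75 ln(1 − 0.748533) = −0.75 ln(0.251467)
  = −0.75 × (-1.380444) = 1.035333 substitutions/site.

1.035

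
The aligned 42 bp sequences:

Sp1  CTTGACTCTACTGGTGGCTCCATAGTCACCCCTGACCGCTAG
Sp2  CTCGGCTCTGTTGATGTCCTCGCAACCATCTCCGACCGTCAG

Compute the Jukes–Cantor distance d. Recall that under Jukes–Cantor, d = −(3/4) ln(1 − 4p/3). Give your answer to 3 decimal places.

The sequences differ at 17 of 42 sites, so p = 17/42 ≈ 0.404762.
d = −(3/4) ln(1 − 4p/3) = −0.75 ln(1 − 0.539683) = −0.75 ln(0.460317)
  = −0.75 × (-0.775840) = 0.581880 substitutions/site.

0.582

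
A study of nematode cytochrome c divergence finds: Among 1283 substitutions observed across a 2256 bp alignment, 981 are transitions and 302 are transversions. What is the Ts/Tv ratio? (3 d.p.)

R = 981/302 = 3.248344… ≈ 3.248 (to 3 d.p.).

3.248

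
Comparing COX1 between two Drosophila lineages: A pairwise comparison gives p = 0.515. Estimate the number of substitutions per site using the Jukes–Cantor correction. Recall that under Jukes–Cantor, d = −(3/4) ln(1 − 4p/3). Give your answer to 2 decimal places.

0.87

d = −(3/4) ln(1 − 4p/3) = −0.75 ln(1 − 0.686667) = −0.75 ln(0.313333)
  = −0.75 × (-1.160489) = 0.870367 substitutions/site.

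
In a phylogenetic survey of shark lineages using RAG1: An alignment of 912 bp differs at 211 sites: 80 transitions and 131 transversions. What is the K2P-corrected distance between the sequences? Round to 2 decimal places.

P = 80/912 ≈ 0.087719 and Q = 131/912 ≈ 0.14364.
Under the Kimura two-parameter model, d = −½ ln(1 − 2P − Q) − ¼ ln(1 − 2Q).
1 − 2P − Q = 0.680922, giving −½ ln(0.680922) = 0.192154.
1 − 2Q = 0.71272, giving −¼ ln(0.71272) = 0.084667.
d = 0.192154 + 0.084667 = 0.276821.

0.28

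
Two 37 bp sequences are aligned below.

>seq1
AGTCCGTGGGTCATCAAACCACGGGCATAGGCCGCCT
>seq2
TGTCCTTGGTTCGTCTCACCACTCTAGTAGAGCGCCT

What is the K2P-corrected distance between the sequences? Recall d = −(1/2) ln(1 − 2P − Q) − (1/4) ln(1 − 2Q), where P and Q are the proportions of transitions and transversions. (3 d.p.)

Of 37 sites, 3 differences are transitions and 10 are transversions, so P = 3/37 ≈ 0.081081 and Q = 10/37 ≈ 0.27027.
Under the Kimura two-parameter model, d = −½ ln(1 − 2P − Q) − ¼ ln(1 − 2Q).
1 − 2P − Q = 0.567568, giving −½ ln(0.567568) = 0.283197.
1 − 2Q = 0.45946, giving −¼ ln(0.45946) = 0.194426.
d = 0.283197 + 0.194426 = 0.477623.

0.478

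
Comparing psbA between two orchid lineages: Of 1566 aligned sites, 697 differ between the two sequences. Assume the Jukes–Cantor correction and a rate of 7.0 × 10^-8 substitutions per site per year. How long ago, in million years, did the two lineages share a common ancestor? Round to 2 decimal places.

p = 697/1566 ≈ 0.445083.
d = −(3/4) ln(1 − 4p/3) = −0.75 ln(1 − 0.593444) = −0.75 ln(0.406556)
  = −0.75 × (-0.900034) = 0.675026 substitutions/site.
Under a molecular clock d = 2μt, so t = d/(2μ) = 0.675026 / (2 × 7.0 × 10^-8) = 4.82 million years.

4.82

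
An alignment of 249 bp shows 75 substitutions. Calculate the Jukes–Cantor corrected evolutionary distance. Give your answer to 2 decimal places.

0.39

p = 75/249 ≈ 0.301205.
d = −(3/4) ln(1 − 4p/3) = −0.75 ln(1 − 0.401607) = −0.75 ln(0.598393)
  = −0.75 × (-0.513508) = 0.385131 substitutions/site.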